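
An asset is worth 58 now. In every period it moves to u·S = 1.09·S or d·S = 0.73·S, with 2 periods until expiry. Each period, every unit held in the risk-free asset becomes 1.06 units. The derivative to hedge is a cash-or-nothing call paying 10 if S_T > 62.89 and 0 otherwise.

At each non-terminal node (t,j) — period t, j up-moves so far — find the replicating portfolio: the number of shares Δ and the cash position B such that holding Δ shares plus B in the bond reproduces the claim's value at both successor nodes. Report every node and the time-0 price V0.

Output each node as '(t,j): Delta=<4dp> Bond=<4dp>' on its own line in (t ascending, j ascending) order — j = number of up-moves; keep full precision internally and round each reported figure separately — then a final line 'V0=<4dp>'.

(0,0): Delta=0.4142 Bond=-16.5432
(1,0): Delta=0.0000 Bond=0.0000
(1,1): Delta=0.4394 Bond=-19.1300
V0=7.4784

Under the risk-neutral measure, an up-move has probability p* = (R−d)/(u−d) = 0.9167 and values discount at R = 1.06.
Terminal values V(2,·): V(2,0)=0.0000, V(2,1)=0.0000, V(2,2)=10.0000
Node (1,0) S=42.3400: V=(p*·0.0000+(1−p*)·0.0000)/1.06=0.0000; Δ=(0.0000−0.0000)/(46.1506−30.9082)=0.0000; B=V−Δ·S=0.0000
Node (1,1) S=63.2200: V=(p*·10.0000+(1−p*)·0.0000)/1.06=8.6478; Δ=(10.0000−0.0000)/(68.9098−46.1506)=0.4394; B=V−Δ·S=-19.1300
Node (0,0) S=58.0000: V=(p*·8.6478+(1−p*)·0.0000)/1.06=7.4784; Δ=(8.6478−0.0000)/(63.2200−42.3400)=0.4142; B=V−Δ·S=-16.5432
Self-financing check: at every node Δ·S+B equals the discounted successor values.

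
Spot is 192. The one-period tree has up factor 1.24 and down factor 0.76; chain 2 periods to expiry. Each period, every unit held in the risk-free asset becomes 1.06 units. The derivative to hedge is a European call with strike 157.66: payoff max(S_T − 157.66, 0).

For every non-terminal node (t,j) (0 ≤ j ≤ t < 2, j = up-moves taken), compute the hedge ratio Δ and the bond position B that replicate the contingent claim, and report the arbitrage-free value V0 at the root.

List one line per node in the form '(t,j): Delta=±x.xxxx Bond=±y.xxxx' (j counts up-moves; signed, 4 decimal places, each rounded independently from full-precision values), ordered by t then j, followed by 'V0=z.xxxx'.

(0,0): Delta=0.8205 Bond=-100.0004
(1,0): Delta=0.3324 Bond=-34.7748
(1,1): Delta=1.0000 Bond=-148.7358
V0=57.5355

The replicating-portfolio and risk-neutral prices coincide; use p* = (1.06−0.76)/(1.24−0.76) = 0.6250 for the latter.
Payoff layer (t=2): V(2,0)=0.0000, V(2,1)=23.2808, V(2,2)=137.5592
  t=1,j=0: stock 145.9200 → up 180.9408 (V=23.2808), down 110.8992 (V=0.0000). Price 13.7269; hedge Δ=0.3324, bond B=-34.7748.
  t=1,j=1: stock 238.0800 → up 295.2192 (V=137.5592), down 180.9408 (V=23.2808). Price 89.3442; hedge Δ=1.0000, bond B=-148.7358.
  t=0,j=0: stock 192.0000 → up 238.0800 (V=89.3442), down 145.9200 (V=13.7269). Price 57.5355; hedge Δ=0.8205, bond B=-100.0004.
The time-0 hedge costs 57.5355, which is the no-arbitrage price.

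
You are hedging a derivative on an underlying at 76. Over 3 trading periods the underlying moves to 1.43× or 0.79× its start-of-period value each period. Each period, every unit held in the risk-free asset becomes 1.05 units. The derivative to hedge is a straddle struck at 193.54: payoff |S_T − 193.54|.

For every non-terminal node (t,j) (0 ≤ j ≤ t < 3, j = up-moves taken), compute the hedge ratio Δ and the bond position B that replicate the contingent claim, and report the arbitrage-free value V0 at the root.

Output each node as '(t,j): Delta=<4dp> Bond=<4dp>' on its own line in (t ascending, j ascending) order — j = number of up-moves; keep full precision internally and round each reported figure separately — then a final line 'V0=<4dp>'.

(0,0): Delta=-0.8233 Bond=157.0859
(1,0): Delta=-1.0000 Bond=175.5465
(1,1): Delta=-0.6807 Bond=149.4387
(2,0): Delta=-1.0000 Bond=184.3238
(2,1): Delta=-1.0000 Bond=184.3238
(2,2): Delta=-0.4229 Bond=116.8453
V0=94.5116

Under the risk-neutral measure, an up-move has probability p* = (R−d)/(u−d) = 0.4063 and values discount at R = 1.05.
Terminal values V(3,·): V(3,0)=156.0690, V(3,1)=125.7128, V(3,2)=70.7642, V(3,3)=28.6997
  t=2,j=0: stock 47.4316 → up 67.8272 (V=125.7128), down 37.4710 (V=156.0690). Price 136.8922; hedge Δ=-1.0000, bond B=184.3238.
  t=2,j=1: stock 85.8572 → up 122.7758 (V=70.7642), down 67.8272 (V=125.7128). Price 98.4666; hedge Δ=-1.0000, bond B=184.3238.
  t=2,j=2: stock 155.4124 → up 222.2397 (V=28.6997), down 122.7758 (V=70.7642). Price 51.1195; hedge Δ=-0.4229, bond B=116.8453.
  t=1,j=0: stock 60.0400 → up 85.8572 (V=98.4666), down 47.4316 (V=136.8922). Price 115.5065; hedge Δ=-1.0000, bond B=175.5465.
  t=1,j=1: stock 108.6800 → up 155.4124 (V=51.1195), down 85.8572 (V=98.4666). Price 75.4589; hedge Δ=-0.6807, bond B=149.4387.
  t=0,j=0: stock 76.0000 → up 108.6800 (V=75.4589), down 60.0400 (V=115.5065). Price 94.5116; hedge Δ=-0.8233, bond B=157.0859.
Check: Δ(0,0)·S0 + B(0,0) = 94.5116 = V0.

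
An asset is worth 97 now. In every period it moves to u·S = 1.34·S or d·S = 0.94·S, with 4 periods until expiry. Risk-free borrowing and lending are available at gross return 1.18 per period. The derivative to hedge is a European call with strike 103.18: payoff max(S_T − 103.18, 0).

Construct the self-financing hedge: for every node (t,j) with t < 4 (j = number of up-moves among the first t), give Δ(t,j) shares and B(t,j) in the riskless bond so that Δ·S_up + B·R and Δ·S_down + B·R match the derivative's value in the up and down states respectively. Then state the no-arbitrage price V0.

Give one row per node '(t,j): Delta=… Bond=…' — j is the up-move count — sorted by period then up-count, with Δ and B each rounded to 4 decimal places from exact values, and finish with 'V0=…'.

(0,0): Delta=0.9724 Bond=-50.1838
(1,0): Delta=0.9135 Bond=-53.8445
(1,1): Delta=1.0000 Bond=-62.7985
(2,0): Delta=0.7286 Bond=-47.6878
(2,1): Delta=1.0000 Bond=-74.1023
(2,2): Delta=1.0000 Bond=-74.1023
(3,0): Delta=0.1483 Bond=-9.5181
(3,1): Delta=1.0000 Bond=-87.4407
(3,2): Delta=1.0000 Bond=-87.4407
(3,3): Delta=1.0000 Bond=-87.4407
V0=44.1433

Risk-neutral probability p* = (R−d)/(u−d) = (1.18−0.94)/(1.34−0.94) = 0.6000.
Terminal payoffs: V(4,0)=0.0000, V(4,1)=4.7793, V(4,2)=50.7194, V(4,3)=116.2086, V(4,4)=209.5654
(3,0): S=80.5666. Δ = (V_up−V_dn)/(S_up−S_dn) = (4.7793−0.0000)/(107.9593−75.7326) = 0.1483. V = [p*·4.7793 + (1−p*)·0.0000]/1.18 = 2.4302. B = V − Δ·S = -9.5181.
(3,1): S=114.8503. Δ = (V_up−V_dn)/(S_up−S_dn) = (50.7194−4.7793)/(153.8994−107.9593) = 1.0000. V = [p*·50.7194 + (1−p*)·4.7793]/1.18 = 27.4097. B = V − Δ·S = -87.4407.
(3,2): S=163.7228. Δ = (V_up−V_dn)/(S_up−S_dn) = (116.2086−50.7194)/(219.3886−153.8994) = 1.0000. V = [p*·116.2086 + (1−p*)·50.7194]/1.18 = 76.2821. B = V − Δ·S = -87.4407.
(3,3): S=233.3921. Δ = (V_up−V_dn)/(S_up−S_dn) = (209.5654−116.2086)/(312.7454−219.3886) = 1.0000. V = [p*·209.5654 + (1−p*)·116.2086]/1.18 = 145.9514. B = V − Δ·S = -87.4407.
(2,0): S=85.7092. Δ = (V_up−V_dn)/(S_up−S_dn) = (27.4097−2.4302)/(114.8503−80.5666) = 0.7286. V = [p*·27.4097 + (1−p*)·2.4302]/1.18 = 14.7609. B = V − Δ·S = -47.6878.
(2,1): S=122.1812. Δ = (V_up−V_dn)/(S_up−S_dn) = (76.2821−27.4097)/(163.7228−114.8503) = 1.0000. V = [p*·76.2821 + (1−p*)·27.4097]/1.18 = 48.0789. B = V − Δ·S = -74.1023.
(2,2): S=174.1732. Δ = (V_up−V_dn)/(S_up−S_dn) = (145.9514−76.2821)/(233.3921−163.7228) = 1.0000. V = [p*·145.9514 + (1−p*)·76.2821]/1.18 = 100.0709. B = V − Δ·S = -74.1023.
(1,0): S=91.1800. Δ = (V_up−V_dn)/(S_up−S_dn) = (48.0789−14.7609)/(122.1812−85.7092) = 0.9135. V = [p*·48.0789 + (1−p*)·14.7609]/1.18 = 29.4506. B = V − Δ·S = -53.8445.
(1,1): S=129.9800. Δ = (V_up−V_dn)/(S_up−S_dn) = (100.0709−48.0789)/(174.1732−122.1812) = 1.0000. V = [p*·100.0709 + (1−p*)·48.0789]/1.18 = 67.1815. B = V − Δ·S = -62.7985.
(0,0): S=97.0000. Δ = (V_up−V_dn)/(S_up−S_dn) = (67.1815−29.4506)/(129.9800−91.1800) = 0.9724. V = [p*·67.1815 + (1−p*)·29.4506]/1.18 = 44.1433. B = V − Δ·S = -50.1838.
The time-0 hedge costs 44.1433, which is the no-arbitrage price.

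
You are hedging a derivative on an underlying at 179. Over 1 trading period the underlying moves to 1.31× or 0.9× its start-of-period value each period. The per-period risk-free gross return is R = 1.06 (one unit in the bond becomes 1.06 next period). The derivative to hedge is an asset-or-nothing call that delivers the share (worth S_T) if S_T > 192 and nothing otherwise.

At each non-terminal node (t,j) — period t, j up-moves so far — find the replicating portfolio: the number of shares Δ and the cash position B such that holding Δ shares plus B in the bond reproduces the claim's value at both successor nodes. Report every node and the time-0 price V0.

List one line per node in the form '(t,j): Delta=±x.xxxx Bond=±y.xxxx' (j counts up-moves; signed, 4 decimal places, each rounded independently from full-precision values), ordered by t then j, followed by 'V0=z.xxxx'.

No-arbitrage ⇒ martingale measure with p* = (R−d)/(u−d) = 0.3902.
Terminal values V(1,·): V(1,0)=0.0000, V(1,1)=234.4900
Node (0,0) S=179.0000: V=(p*·234.4900+(1−p*)·0.0000)/1.06=86.3286; Δ=(234.4900−0.0000)/(234.4900−161.1000)=3.1951; B=V−Δ·S=-485.5983
Root portfolio cost Δ·179+B reproduces V0=86.3286.

(0,0): Delta=3.1951 Bond=-485.5983
V0=86.3286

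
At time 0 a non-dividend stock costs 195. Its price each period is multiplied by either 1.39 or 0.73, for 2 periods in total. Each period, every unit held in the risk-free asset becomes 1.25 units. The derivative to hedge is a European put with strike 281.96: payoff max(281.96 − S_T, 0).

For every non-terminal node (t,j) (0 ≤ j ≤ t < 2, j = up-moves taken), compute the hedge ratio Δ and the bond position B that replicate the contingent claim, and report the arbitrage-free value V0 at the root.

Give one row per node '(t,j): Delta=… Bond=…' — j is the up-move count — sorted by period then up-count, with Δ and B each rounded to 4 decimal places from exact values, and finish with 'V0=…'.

(0,0): Delta=-0.5357 Bond=127.5826
(1,0): Delta=-1.0000 Bond=225.5680
(1,1): Delta=-0.4701 Bond=141.6848
V0=23.1165

Under the risk-neutral measure, an up-move has probability p* = (R−d)/(u−d) = 0.7879 and values discount at R = 1.25.
At expiry t=2: V(2,0)=178.0445, V(2,1)=84.0935, V(2,2)=0.0000
  t=1,j=0: stock 142.3500 → up 197.8665 (V=84.0935), down 103.9155 (V=178.0445). Price 83.2180; hedge Δ=-1.0000, bond B=225.5680.
  t=1,j=1: stock 271.0500 → up 376.7595 (V=0.0000), down 197.8665 (V=84.0935). Price 14.2704; hedge Δ=-0.4701, bond B=141.6848.
  t=0,j=0: stock 195.0000 → up 271.0500 (V=14.2704), down 142.3500 (V=83.2180). Price 23.1165; hedge Δ=-0.5357, bond B=127.5826.
Root portfolio cost Δ·195+B reproduces V0=23.1165.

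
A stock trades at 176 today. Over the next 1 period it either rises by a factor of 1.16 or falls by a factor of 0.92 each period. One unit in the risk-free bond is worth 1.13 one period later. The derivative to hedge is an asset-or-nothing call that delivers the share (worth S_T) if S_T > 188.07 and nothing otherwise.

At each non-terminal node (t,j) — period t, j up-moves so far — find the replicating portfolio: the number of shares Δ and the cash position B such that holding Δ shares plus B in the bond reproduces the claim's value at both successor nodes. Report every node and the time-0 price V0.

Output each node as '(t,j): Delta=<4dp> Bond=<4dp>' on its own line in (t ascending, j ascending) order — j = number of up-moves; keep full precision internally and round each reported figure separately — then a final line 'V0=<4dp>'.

(0,0): Delta=4.8333 Bond=-692.5782
V0=158.0885

No-arbitrage ⇒ martingale measure with p* = (R−d)/(u−d) = 0.8750.
At expiry t=1: V(1,0)=0.0000, V(1,1)=204.1600
  t=0,j=0: stock 176.0000 → up 204.1600 (V=204.1600), down 161.9200 (V=0.0000). Price 158.0885; hedge Δ=4.8333, bond B=-692.5782.
Each (Δ,B) replicates both successor values, so the strategy is self-financing and V0 is arbitrage-free.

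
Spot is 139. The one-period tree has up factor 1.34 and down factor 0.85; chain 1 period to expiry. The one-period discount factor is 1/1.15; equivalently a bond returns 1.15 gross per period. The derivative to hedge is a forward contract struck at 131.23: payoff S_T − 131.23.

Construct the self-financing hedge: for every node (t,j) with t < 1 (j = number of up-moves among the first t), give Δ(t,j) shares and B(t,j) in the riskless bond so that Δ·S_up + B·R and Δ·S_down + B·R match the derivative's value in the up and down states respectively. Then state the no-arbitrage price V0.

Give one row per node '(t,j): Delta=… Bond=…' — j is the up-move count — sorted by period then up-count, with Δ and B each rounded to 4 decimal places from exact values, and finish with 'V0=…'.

(0,0): Delta=1.0000 Bond=-114.1130
V0=24.8870

Risk-neutral probability p* = (R−d)/(u−d) = (1.15−0.85)/(1.34−0.85) = 0.6122.
Terminal values V(1,·): V(1,0)=-13.0800, V(1,1)=55.0300
  t=0,j=0: stock 139.0000 → up 186.2600 (V=55.0300), down 118.1500 (V=-13.0800). Price 24.8870; hedge Δ=1.0000, bond B=-114.1130.
Root portfolio cost Δ·139+B reproduces V0=24.8870.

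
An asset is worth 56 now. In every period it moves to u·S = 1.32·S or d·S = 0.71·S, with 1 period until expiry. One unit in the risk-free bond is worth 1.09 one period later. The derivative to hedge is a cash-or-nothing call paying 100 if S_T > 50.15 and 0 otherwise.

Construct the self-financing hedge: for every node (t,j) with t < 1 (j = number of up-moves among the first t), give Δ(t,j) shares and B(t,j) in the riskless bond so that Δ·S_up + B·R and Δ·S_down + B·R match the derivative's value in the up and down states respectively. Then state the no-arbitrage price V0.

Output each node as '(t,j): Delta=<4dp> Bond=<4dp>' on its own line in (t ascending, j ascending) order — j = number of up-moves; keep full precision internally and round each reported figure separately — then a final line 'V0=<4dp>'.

Since d<R<u, set p* = (R−d)/(u−d) = 0.6230; price each node as the discounted p*-expectation of its children.
At expiry t=1: V(1,0)=0.0000, V(1,1)=100.0000
Node (0,0) S=56.0000: V=(p*·100.0000+(1−p*)·0.0000)/1.09=57.1515; Δ=(100.0000−0.0000)/(73.9200−39.7600)=2.9274; B=V−Δ·S=-106.7830
The time-0 hedge costs 57.1515, which is the no-arbitrage price.

(0,0): Delta=2.9274 Bond=-106.7830
V0=57.1515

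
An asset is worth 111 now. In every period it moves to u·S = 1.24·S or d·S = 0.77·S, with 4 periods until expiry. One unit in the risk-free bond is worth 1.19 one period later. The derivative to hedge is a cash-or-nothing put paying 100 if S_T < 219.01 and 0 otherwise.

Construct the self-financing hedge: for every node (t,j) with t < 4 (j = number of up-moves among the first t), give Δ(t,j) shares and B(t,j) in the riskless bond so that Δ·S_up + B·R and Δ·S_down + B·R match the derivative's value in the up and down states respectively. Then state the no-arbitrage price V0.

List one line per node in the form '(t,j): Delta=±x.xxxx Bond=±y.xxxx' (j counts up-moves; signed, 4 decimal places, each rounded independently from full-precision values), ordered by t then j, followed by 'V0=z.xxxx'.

The replicating-portfolio and risk-neutral prices coincide; use p* = (1.19−0.77)/(1.24−0.77) = 0.8936 for the latter.
Terminal payoffs: V(4,0)=100.0000, V(4,1)=100.0000, V(4,2)=100.0000, V(4,3)=100.0000, V(4,4)=0.0000
(3,0): S=50.6752. Δ = (V_up−V_dn)/(S_up−S_dn) = (100.0000−100.0000)/(62.8372−39.0199) = 0.0000. V = [p*·100.0000 + (1−p*)·100.0000]/1.19 = 84.0336. B = V − Δ·S = 84.0336.
(3,1): S=81.6068. Δ = (V_up−V_dn)/(S_up−S_dn) = (100.0000−100.0000)/(101.1924−62.8372) = 0.0000. V = [p*·100.0000 + (1−p*)·100.0000]/1.19 = 84.0336. B = V − Δ·S = 84.0336.
(3,2): S=131.4187. Δ = (V_up−V_dn)/(S_up−S_dn) = (100.0000−100.0000)/(162.9592−101.1924) = 0.0000. V = [p*·100.0000 + (1−p*)·100.0000]/1.19 = 84.0336. B = V − Δ·S = 84.0336.
(3,3): S=211.6353. Δ = (V_up−V_dn)/(S_up−S_dn) = (0.0000−100.0000)/(262.4277−162.9592) = -1.0053. V = [p*·0.0000 + (1−p*)·100.0000]/1.19 = 8.9397. B = V − Δ·S = 221.7057.
(2,0): S=65.8119. Δ = (V_up−V_dn)/(S_up−S_dn) = (84.0336−84.0336)/(81.6068−50.6752) = 0.0000. V = [p*·84.0336 + (1−p*)·84.0336]/1.19 = 70.6165. B = V − Δ·S = 70.6165.
(2,1): S=105.9828. Δ = (V_up−V_dn)/(S_up−S_dn) = (84.0336−84.0336)/(131.4187−81.6068) = 0.0000. V = [p*·84.0336 + (1−p*)·84.0336]/1.19 = 70.6165. B = V − Δ·S = 70.6165.
(2,2): S=170.6736. Δ = (V_up−V_dn)/(S_up−S_dn) = (8.9397−84.0336)/(211.6353−131.4187) = -0.9361. V = [p*·8.9397 + (1−p*)·84.0336]/1.19 = 14.2256. B = V − Δ·S = 173.9998.
(1,0): S=85.4700. Δ = (V_up−V_dn)/(S_up−S_dn) = (70.6165−70.6165)/(105.9828−65.8119) = 0.0000. V = [p*·70.6165 + (1−p*)·70.6165]/1.19 = 59.3416. B = V − Δ·S = 59.3416.
(1,1): S=137.6400. Δ = (V_up−V_dn)/(S_up−S_dn) = (14.2256−70.6165)/(170.6736−105.9828) = -0.8717. V = [p*·14.2256 + (1−p*)·70.6165]/1.19 = 16.9955. B = V − Δ·S = 136.9761.
(0,0): S=111.0000. Δ = (V_up−V_dn)/(S_up−S_dn) = (16.9955−59.3416)/(137.6400−85.4700) = -0.8117. V = [p*·16.9955 + (1−p*)·59.3416]/1.19 = 18.0676. B = V − Δ·S = 108.1656.
Each (Δ,B) replicates both successor values, so the strategy is self-financing and V0 is arbitrage-free.

(0,0): Delta=-0.8117 Bond=108.1656
(1,0): Delta=0.0000 Bond=59.3416
(1,1): Delta=-0.8717 Bond=136.9761
(2,0): Delta=0.0000 Bond=70.6165
(2,1): Delta=0.0000 Bond=70.6165
(2,2): Delta=-0.9361 Bond=173.9998
(3,0): Delta=0.0000 Bond=84.0336
(3,1): Delta=0.0000 Bond=84.0336
(3,2): Delta=0.0000 Bond=84.0336
(3,3): Delta=-1.0053 Bond=221.7057
V0=18.0676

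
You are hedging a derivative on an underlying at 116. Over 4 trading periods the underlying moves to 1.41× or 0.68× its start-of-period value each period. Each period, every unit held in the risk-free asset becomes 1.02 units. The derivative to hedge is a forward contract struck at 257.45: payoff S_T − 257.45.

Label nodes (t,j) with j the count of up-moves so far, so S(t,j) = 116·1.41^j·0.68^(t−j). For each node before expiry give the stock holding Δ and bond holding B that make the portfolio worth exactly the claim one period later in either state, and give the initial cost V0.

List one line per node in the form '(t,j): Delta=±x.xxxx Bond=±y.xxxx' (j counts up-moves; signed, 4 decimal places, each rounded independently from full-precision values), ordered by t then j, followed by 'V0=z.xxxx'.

Since d<R<u, set p* = (R−d)/(u−d) = 0.4658; price each node as the discounted p*-expectation of its children.
Terminal payoffs: V(4,0)=-232.6476, V(4,1)=-206.0215, V(4,2)=-150.8115, V(4,3)=-36.3319, V(4,4)=201.0448
  t=3,j=0: stock 36.4741 → up 51.4285 (V=-206.0215), down 24.8024 (V=-232.6476). Price -215.9278; hedge Δ=1.0000, bond B=-252.4020.
  t=3,j=1: stock 75.6301 → up 106.6385 (V=-150.8115), down 51.4285 (V=-206.0215). Price -176.7718; hedge Δ=1.0000, bond B=-252.4020.
  t=3,j=2: stock 156.8213 → up 221.1181 (V=-36.3319), down 106.6385 (V=-150.8115). Price -95.5806; hedge Δ=1.0000, bond B=-252.4020.
  t=3,j=3: stock 325.1736 → up 458.4948 (V=201.0448), down 221.1181 (V=-36.3319). Price 72.7717; hedge Δ=1.0000, bond B=-252.4020.
  t=2,j=0: stock 53.6384 → up 75.6301 (V=-176.7718), down 36.4741 (V=-215.9278). Price -193.8145; hedge Δ=1.0000, bond B=-247.4529.
  t=2,j=1: stock 111.2208 → up 156.8213 (V=-95.5806), down 75.6301 (V=-176.7718). Price -136.2321; hedge Δ=1.0000, bond B=-247.4529.
  t=2,j=2: stock 230.6196 → up 325.1736 (V=72.7717), down 156.8213 (V=-95.5806). Price -16.8333; hedge Δ=1.0000, bond B=-247.4529.
  t=1,j=0: stock 78.8800 → up 111.2208 (V=-136.2321), down 53.6384 (V=-193.8145). Price -163.7209; hedge Δ=1.0000, bond B=-242.6009.
  t=1,j=1: stock 163.5600 → up 230.6196 (V=-16.8333), down 111.2208 (V=-136.2321). Price -79.0409; hedge Δ=1.0000, bond B=-242.6009.
  t=0,j=0: stock 116.0000 → up 163.5600 (V=-79.0409), down 78.8800 (V=-163.7209). Price -121.8440; hedge Δ=1.0000, bond B=-237.8440.
Each (Δ,B) replicates both successor values, so the strategy is self-financing and V0 is arbitrage-free.

(0,0): Delta=1.0000 Bond=-237.8440
(1,0): Delta=1.0000 Bond=-242.6009
(1,1): Delta=1.0000 Bond=-242.6009
(2,0): Delta=1.0000 Bond=-247.4529
(2,1): Delta=1.0000 Bond=-247.4529
(2,2): Delta=1.0000 Bond=-247.4529
(3,0): Delta=1.0000 Bond=-252.4020
(3,1): Delta=1.0000 Bond=-252.4020
(3,2): Delta=1.0000 Bond=-252.4020
(3,3): Delta=1.0000 Bond=-252.4020
V0=-121.8440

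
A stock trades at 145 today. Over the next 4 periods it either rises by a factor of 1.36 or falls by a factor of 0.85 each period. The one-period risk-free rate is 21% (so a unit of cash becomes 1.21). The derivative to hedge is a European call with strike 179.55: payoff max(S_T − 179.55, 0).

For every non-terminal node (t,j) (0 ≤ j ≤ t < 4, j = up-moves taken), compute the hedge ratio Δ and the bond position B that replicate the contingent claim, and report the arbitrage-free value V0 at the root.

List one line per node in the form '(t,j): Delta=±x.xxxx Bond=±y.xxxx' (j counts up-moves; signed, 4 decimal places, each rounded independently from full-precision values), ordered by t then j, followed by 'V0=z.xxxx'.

(0,0): Delta=0.9095 Bond=-68.3114
(1,0): Delta=0.6936 Bond=-56.0547
(1,1): Delta=0.9657 Bond=-93.7410
(2,0): Delta=0.1552 Bond=-11.4254
(2,1): Delta=0.8338 Bond=-91.3265
(2,2): Delta=1.0000 Bond=-122.6351
(3,0): Delta=0.0000 Bond=0.0000
(3,1): Delta=0.1957 Bond=-19.5850
(3,2): Delta=1.0000 Bond=-148.3884
(3,3): Delta=1.0000 Bond=-148.3884
V0=63.5598

Risk-neutral probability p* = (R−d)/(u−d) = (1.21−0.85)/(1.36−0.85) = 0.7059.
Terminal values V(4,·): V(4,0)=0.0000, V(4,1)=0.0000, V(4,2)=14.2187, V(4,3)=130.4800, V(4,4)=316.4979
  t=3,j=0: stock 89.0481 → up 121.1054 (V=0.0000), down 75.6909 (V=0.0000). Price 0.0000; hedge Δ=0.0000, bond B=0.0000.
  t=3,j=1: stock 142.4770 → up 193.7687 (V=14.2187), down 121.1055 (V=0.0000). Price 8.2948; hedge Δ=0.1957, bond B=-19.5850.
  t=3,j=2: stock 227.9632 → up 310.0300 (V=130.4800), down 193.7687 (V=14.2187). Price 79.5748; hedge Δ=1.0000, bond B=-148.3884.
  t=3,j=3: stock 364.7411 → up 496.0479 (V=316.4979), down 310.0300 (V=130.4800). Price 216.3527; hedge Δ=1.0000, bond B=-148.3884.
  t=2,j=0: stock 104.7625 → up 142.4770 (V=8.2948), down 89.0481 (V=0.0000). Price 4.8390; hedge Δ=0.1552, bond B=-11.4254.
  t=2,j=1: stock 167.6200 → up 227.9632 (V=79.5748), down 142.4770 (V=8.2948). Price 48.4381; hedge Δ=0.8338, bond B=-91.3265.
  t=2,j=2: stock 268.1920 → up 364.7411 (V=216.3527), down 227.9632 (V=79.5748). Price 145.5569; hedge Δ=1.0000, bond B=-122.6351.
  t=1,j=0: stock 123.2500 → up 167.6200 (V=48.4381), down 104.7625 (V=4.8390). Price 29.4337; hedge Δ=0.6936, bond B=-56.0547.
  t=1,j=1: stock 197.2000 → up 268.1920 (V=145.5569), down 167.6200 (V=48.4381). Price 96.6881; hedge Δ=0.9657, bond B=-93.7410.
  t=0,j=0: stock 145.0000 → up 197.2000 (V=96.6881), down 123.2500 (V=29.4337). Price 63.5598; hedge Δ=0.9095, bond B=-68.3114.
Each (Δ,B) replicates both successor values, so the strategy is self-financing and V0 is arbitrage-free.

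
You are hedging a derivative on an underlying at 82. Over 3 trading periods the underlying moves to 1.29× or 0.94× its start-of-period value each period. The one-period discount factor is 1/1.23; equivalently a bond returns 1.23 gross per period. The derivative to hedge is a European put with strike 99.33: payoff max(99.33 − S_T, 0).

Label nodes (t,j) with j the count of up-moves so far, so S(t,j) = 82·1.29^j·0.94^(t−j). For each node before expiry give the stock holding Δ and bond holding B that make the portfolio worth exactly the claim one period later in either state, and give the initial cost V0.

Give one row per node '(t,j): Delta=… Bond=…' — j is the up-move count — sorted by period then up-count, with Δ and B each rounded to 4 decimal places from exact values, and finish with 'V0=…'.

Risk-neutral probability p* = (R−d)/(u−d) = (1.23−0.94)/(1.29−0.94) = 0.8286.
Payoff layer (t=3): V(3,0)=31.2221, V(3,1)=5.8628, V(3,2)=0.0000, V(3,3)=0.0000
  t=2,j=0: stock 72.4552 → up 93.4672 (V=5.8628), down 68.1079 (V=31.2221). Price 8.3009; hedge Δ=-1.0000, bond B=80.7561.
  t=2,j=1: stock 99.4332 → up 128.2688 (V=0.0000), down 93.4672 (V=5.8628). Price 0.8171; hedge Δ=-0.1685, bond B=17.5679.
  t=2,j=2: stock 136.4562 → up 176.0285 (V=0.0000), down 128.2688 (V=0.0000). Price 0.0000; hedge Δ=0.0000, bond B=0.0000.
  t=1,j=0: stock 77.0800 → up 99.4332 (V=0.8171), down 72.4552 (V=8.3009). Price 1.7074; hedge Δ=-0.2774, bond B=23.0896.
  t=1,j=1: stock 105.7800 → up 136.4562 (V=0.0000), down 99.4332 (V=0.8171). Price 0.1139; hedge Δ=-0.0221, bond B=2.4485.
  t=0,j=0: stock 82.0000 → up 105.7800 (V=0.1139), down 77.0800 (V=1.7074). Price 0.3147; hedge Δ=-0.0555, bond B=4.8675.
Self-financing check: at every node Δ·S+B equals the discounted successor values.

(0,0): Delta=-0.0555 Bond=4.8675
(1,0): Delta=-0.2774 Bond=23.0896
(1,1): Delta=-0.0221 Bond=2.4485
(2,0): Delta=-1.0000 Bond=80.7561
(2,1): Delta=-0.1685 Bond=17.5679
(2,2): Delta=0.0000 Bond=0.0000
V0=0.3147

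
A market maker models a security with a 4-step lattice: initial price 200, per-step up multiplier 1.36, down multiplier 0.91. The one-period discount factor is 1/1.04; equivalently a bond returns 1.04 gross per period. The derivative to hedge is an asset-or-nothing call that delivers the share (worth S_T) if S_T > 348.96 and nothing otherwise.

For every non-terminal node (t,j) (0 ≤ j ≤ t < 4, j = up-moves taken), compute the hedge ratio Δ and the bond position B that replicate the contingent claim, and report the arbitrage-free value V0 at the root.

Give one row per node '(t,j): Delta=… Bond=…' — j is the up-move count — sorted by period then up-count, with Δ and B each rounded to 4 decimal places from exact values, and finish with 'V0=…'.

(0,0): Delta=0.8590 Bond=-140.8977
(1,0): Delta=0.4313 Bond=-68.6876
(1,1): Delta=1.5635 Bond=-338.1546
(2,0): Delta=0.0000 Bond=0.0000
(2,1): Delta=1.1417 Bond=-247.2755
(2,2): Delta=2.2583 Bond=-608.6782
(3,0): Delta=0.0000 Bond=0.0000
(3,1): Delta=0.0000 Bond=0.0000
(3,2): Delta=3.0222 Bond=-890.1919
(3,3): Delta=1.0000 Bond=0.0000
V0=30.9112

Under the risk-neutral measure, an up-move has probability p* = (R−d)/(u−d) = 0.2889 and values discount at R = 1.04.
At expiry t=4: V(4,0)=0.0000, V(4,1)=0.0000, V(4,2)=0.0000, V(4,3)=457.8130, V(4,4)=684.2040
Node (3,0) S=150.7142: V=(p*·0.0000+(1−p*)·0.0000)/1.04=0.0000; Δ=(0.0000−0.0000)/(204.9713−137.1499)=0.0000; B=V−Δ·S=0.0000
Node (3,1) S=225.2432: V=(p*·0.0000+(1−p*)·0.0000)/1.04=0.0000; Δ=(0.0000−0.0000)/(306.3308−204.9713)=0.0000; B=V−Δ·S=0.0000
Node (3,2) S=336.6272: V=(p*·457.8130+(1−p*)·0.0000)/1.04=127.1703; Δ=(457.8130−0.0000)/(457.8130−306.3308)=3.0222; B=V−Δ·S=-890.1919
Node (3,3) S=503.0912: V=(p*·684.2040+(1−p*)·457.8130)/1.04=503.0912; Δ=(684.2040−457.8130)/(684.2040−457.8130)=1.0000; B=V−Δ·S=0.0000
Node (2,0) S=165.6200: V=(p*·0.0000+(1−p*)·0.0000)/1.04=0.0000; Δ=(0.0000−0.0000)/(225.2432−150.7142)=0.0000; B=V−Δ·S=0.0000
Node (2,1) S=247.5200: V=(p*·127.1703+(1−p*)·0.0000)/1.04=35.3251; Δ=(127.1703−0.0000)/(336.6272−225.2432)=1.1417; B=V−Δ·S=-247.2755
Node (2,2) S=369.9200: V=(p*·503.0912+(1−p*)·127.1703)/1.04=226.7016; Δ=(503.0912−127.1703)/(503.0912−336.6272)=2.2583; B=V−Δ·S=-608.6782
Node (1,0) S=182.0000: V=(p*·35.3251+(1−p*)·0.0000)/1.04=9.8125; Δ=(35.3251−0.0000)/(247.5200−165.6200)=0.4313; B=V−Δ·S=-68.6876
Node (1,1) S=272.0000: V=(p*·226.7016+(1−p*)·35.3251)/1.04=87.1266; Δ=(226.7016−35.3251)/(369.9200−247.5200)=1.5635; B=V−Δ·S=-338.1546
Node (0,0) S=200.0000: V=(p*·87.1266+(1−p*)·9.8125)/1.04=30.9112; Δ=(87.1266−9.8125)/(272.0000−182.0000)=0.8590; B=V−Δ·S=-140.8977
Check: Δ(0,0)·S0 + B(0,0) = 30.9112 = V0.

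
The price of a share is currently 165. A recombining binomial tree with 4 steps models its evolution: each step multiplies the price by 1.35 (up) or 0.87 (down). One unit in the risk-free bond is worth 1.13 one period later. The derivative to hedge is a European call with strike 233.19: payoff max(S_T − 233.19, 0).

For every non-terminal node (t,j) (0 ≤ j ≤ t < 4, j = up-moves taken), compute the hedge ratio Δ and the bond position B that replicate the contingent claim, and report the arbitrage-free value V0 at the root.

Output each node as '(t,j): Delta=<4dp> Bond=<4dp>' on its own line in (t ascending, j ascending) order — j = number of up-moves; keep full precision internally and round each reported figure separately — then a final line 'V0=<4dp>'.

The replicating-portfolio and risk-neutral prices coincide; use p* = (1.13−0.87)/(1.35−0.87) = 0.5417 for the latter.
Terminal values V(4,·): V(4,0)=0.0000, V(4,1)=0.0000, V(4,2)=0.0000, V(4,3)=119.9968, V(4,4)=314.8585
Node (3,0) S=108.6530: V=(p*·0.0000+(1−p*)·0.0000)/1.13=0.0000; Δ=(0.0000−0.0000)/(146.6815−94.5281)=0.0000; B=V−Δ·S=0.0000
Node (3,1) S=168.5995: V=(p*·0.0000+(1−p*)·0.0000)/1.13=0.0000; Δ=(0.0000−0.0000)/(227.6093−146.6815)=0.0000; B=V−Δ·S=0.0000
Node (3,2) S=261.6199: V=(p*·119.9968+(1−p*)·0.0000)/1.13=57.5206; Δ=(119.9968−0.0000)/(353.1868−227.6093)=0.9556; B=V−Δ·S=-192.4728
Node (3,3) S=405.9619: V=(p*·314.8585+(1−p*)·119.9968)/1.13=199.5990; Δ=(314.8585−119.9968)/(548.0485−353.1868)=1.0000; B=V−Δ·S=-206.3628
Node (2,0) S=124.8885: V=(p*·0.0000+(1−p*)·0.0000)/1.13=0.0000; Δ=(0.0000−0.0000)/(168.5995−108.6530)=0.0000; B=V−Δ·S=0.0000
Node (2,1) S=193.7925: V=(p*·57.5206+(1−p*)·0.0000)/1.13=27.5726; Δ=(57.5206−0.0000)/(261.6199−168.5995)=0.6184; B=V−Δ·S=-92.2620
Node (2,2) S=300.7125: V=(p*·199.5990+(1−p*)·57.5206)/1.13=119.0086; Δ=(199.5990−57.5206)/(405.9619−261.6199)=0.9843; B=V−Δ·S=-176.9881
Node (1,0) S=143.5500: V=(p*·27.5726+(1−p*)·0.0000)/1.13=13.2169; Δ=(27.5726−0.0000)/(193.7925−124.8885)=0.4002; B=V−Δ·S=-44.2259
Node (1,1) S=222.7500: V=(p*·119.0086+(1−p*)·27.5726)/1.13=68.2305; Δ=(119.0086−27.5726)/(300.7125−193.7925)=0.8552; B=V−Δ·S=-122.2613
Node (0,0) S=165.0000: V=(p*·68.2305+(1−p*)·13.2169)/1.13=38.0672; Δ=(68.2305−13.2169)/(222.7500−143.5500)=0.6946; B=V−Δ·S=-76.5443
Check: Δ(0,0)·S0 + B(0,0) = 38.0672 = V0.

(0,0): Delta=0.6946 Bond=-76.5443
(1,0): Delta=0.4002 Bond=-44.2259
(1,1): Delta=0.8552 Bond=-122.2613
(2,0): Delta=0.0000 Bond=0.0000
(2,1): Delta=0.6184 Bond=-92.2620
(2,2): Delta=0.9843 Bond=-176.9881
(3,0): Delta=0.0000 Bond=0.0000
(3,1): Delta=0.0000 Bond=0.0000
(3,2): Delta=0.9556 Bond=-192.4728
(3,3): Delta=1.0000 Bond=-206.3628
V0=38.0672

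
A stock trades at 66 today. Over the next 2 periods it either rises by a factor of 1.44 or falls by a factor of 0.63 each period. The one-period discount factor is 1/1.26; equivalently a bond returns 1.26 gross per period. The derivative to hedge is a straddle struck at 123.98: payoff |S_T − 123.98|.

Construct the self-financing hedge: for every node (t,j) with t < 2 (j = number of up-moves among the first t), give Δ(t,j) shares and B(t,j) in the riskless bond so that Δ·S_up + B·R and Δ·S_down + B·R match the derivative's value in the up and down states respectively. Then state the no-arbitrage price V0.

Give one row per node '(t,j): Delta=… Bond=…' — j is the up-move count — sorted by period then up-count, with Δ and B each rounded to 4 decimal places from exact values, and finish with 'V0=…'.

Risk-neutral probability p* = (R−d)/(u−d) = (1.26−0.63)/(1.44−0.63) = 0.7778.
Terminal values V(2,·): V(2,0)=97.7846, V(2,1)=64.1048, V(2,2)=12.8776
Node (1,0) S=41.5800: V=(p*·64.1048+(1−p*)·97.7846)/1.26=56.8168; Δ=(64.1048−97.7846)/(59.8752−26.1954)=-1.0000; B=V−Δ·S=98.3968
Node (1,1) S=95.0400: V=(p*·12.8776+(1−p*)·64.1048)/1.26=19.2551; Δ=(12.8776−64.1048)/(136.8576−59.8752)=-0.6654; B=V−Δ·S=82.4986
Node (0,0) S=66.0000: V=(p*·19.2551+(1−p*)·56.8168)/1.26=21.9065; Δ=(19.2551−56.8168)/(95.0400−41.5800)=-0.7026; B=V−Δ·S=68.2790
Each (Δ,B) replicates both successor values, so the strategy is self-financing and V0 is arbitrage-free.

(0,0): Delta=-0.7026 Bond=68.2790
(1,0): Delta=-1.0000 Bond=98.3968
(1,1): Delta=-0.6654 Bond=82.4986
V0=21.9065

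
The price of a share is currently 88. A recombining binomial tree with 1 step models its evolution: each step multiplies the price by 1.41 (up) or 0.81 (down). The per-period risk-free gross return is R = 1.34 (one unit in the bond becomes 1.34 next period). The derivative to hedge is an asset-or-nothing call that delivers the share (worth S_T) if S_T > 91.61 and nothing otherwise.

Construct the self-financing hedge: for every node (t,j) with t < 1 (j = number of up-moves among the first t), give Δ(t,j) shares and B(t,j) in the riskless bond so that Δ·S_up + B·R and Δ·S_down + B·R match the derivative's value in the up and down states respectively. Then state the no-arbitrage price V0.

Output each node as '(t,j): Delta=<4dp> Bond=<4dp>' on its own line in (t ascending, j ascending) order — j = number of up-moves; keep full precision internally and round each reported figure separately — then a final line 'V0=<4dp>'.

Since d<R<u, set p* = (R−d)/(u−d) = 0.8833; price each node as the discounted p*-expectation of its children.
Terminal values V(1,·): V(1,0)=0.0000, V(1,1)=124.0800
  t=0,j=0: stock 88.0000 → up 124.0800 (V=124.0800), down 71.2800 (V=0.0000). Price 81.7940; hedge Δ=2.3500, bond B=-125.0060.
Each (Δ,B) replicates both successor values, so the strategy is self-financing and V0 is arbitrage-free.

(0,0): Delta=2.3500 Bond=-125.0060
V0=81.7940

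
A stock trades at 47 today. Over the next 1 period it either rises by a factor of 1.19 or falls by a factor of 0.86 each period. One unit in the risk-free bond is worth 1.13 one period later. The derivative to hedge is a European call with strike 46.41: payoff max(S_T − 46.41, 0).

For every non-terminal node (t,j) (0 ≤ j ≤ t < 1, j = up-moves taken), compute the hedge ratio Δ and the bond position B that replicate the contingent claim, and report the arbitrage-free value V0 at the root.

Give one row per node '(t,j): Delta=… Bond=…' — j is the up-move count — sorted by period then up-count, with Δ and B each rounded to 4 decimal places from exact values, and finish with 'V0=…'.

(0,0): Delta=0.6138 Bond=-21.9555
V0=6.8930

The replicating-portfolio and risk-neutral prices coincide; use p* = (1.13−0.86)/(1.19−0.86) = 0.8182 for the latter.
Terminal values V(1,·): V(1,0)=0.0000, V(1,1)=9.5200
Node (0,0) S=47.0000: V=(p*·9.5200+(1−p*)·0.0000)/1.13=6.8930; Δ=(9.5200−0.0000)/(55.9300−40.4200)=0.6138; B=V−Δ·S=-21.9555
The time-0 hedge costs 6.8930, which is the no-arbitrage price.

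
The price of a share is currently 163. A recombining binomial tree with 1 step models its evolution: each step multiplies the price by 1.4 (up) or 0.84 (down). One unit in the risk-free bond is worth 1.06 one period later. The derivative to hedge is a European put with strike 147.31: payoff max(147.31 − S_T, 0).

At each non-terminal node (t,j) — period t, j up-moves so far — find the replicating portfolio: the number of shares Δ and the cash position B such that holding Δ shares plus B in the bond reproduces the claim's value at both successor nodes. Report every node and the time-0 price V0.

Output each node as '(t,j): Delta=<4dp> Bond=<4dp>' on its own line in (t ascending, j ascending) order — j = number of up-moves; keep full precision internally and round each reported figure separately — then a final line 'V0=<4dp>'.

(0,0): Delta=-0.1138 Bond=24.5047
V0=5.9511

Under the risk-neutral measure, an up-move has probability p* = (R−d)/(u−d) = 0.3929 and values discount at R = 1.06.
At expiry t=1: V(1,0)=10.3900, V(1,1)=0.0000
Node (0,0) S=163.0000: V=(p*·0.0000+(1−p*)·10.3900)/1.06=5.9511; Δ=(0.0000−10.3900)/(228.2000−136.9200)=-0.1138; B=V−Δ·S=24.5047
Root portfolio cost Δ·163+B reproduces V0=5.9511.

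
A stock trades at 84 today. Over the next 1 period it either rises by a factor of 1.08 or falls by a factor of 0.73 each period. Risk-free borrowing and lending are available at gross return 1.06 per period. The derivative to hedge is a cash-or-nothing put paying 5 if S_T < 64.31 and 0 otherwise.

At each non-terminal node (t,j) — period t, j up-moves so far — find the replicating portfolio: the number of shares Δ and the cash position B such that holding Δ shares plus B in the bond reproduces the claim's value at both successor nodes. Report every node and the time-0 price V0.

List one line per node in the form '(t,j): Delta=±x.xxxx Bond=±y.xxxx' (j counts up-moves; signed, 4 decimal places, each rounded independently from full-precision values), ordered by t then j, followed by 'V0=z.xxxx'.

(0,0): Delta=-0.1701 Bond=14.5553
V0=0.2695

Since d<R<u, set p* = (R−d)/(u−d) = 0.9429; price each node as the discounted p*-expectation of its children.
Payoff layer (t=1): V(1,0)=5.0000, V(1,1)=0.0000
  t=0,j=0: stock 84.0000 → up 90.7200 (V=0.0000), down 61.3200 (V=5.0000). Price 0.2695; hedge Δ=-0.1701, bond B=14.5553.
Self-financing check: at every node Δ·S+B equals the discounted successor values.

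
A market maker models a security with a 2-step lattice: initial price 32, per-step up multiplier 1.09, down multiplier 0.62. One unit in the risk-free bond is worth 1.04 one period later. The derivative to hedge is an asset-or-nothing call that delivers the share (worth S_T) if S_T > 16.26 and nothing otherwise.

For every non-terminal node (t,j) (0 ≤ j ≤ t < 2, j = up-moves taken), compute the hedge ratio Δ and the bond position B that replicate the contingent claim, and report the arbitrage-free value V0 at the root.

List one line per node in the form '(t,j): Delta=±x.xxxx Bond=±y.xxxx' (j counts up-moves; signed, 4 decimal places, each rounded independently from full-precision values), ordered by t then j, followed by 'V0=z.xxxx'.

The replicating-portfolio and risk-neutral prices coincide; use p* = (1.04−0.62)/(1.09−0.62) = 0.8936 for the latter.
Terminal values V(2,·): V(2,0)=0.0000, V(2,1)=21.6256, V(2,2)=38.0192
Node (1,0) S=19.8400: V=(p*·21.6256+(1−p*)·0.0000)/1.04=18.5817; Δ=(21.6256−0.0000)/(21.6256−12.3008)=2.3191; B=V−Δ·S=-27.4302
Node (1,1) S=34.8800: V=(p*·38.0192+(1−p*)·21.6256)/1.04=34.8800; Δ=(38.0192−21.6256)/(38.0192−21.6256)=1.0000; B=V−Δ·S=0.0000
Node (0,0) S=32.0000: V=(p*·34.8800+(1−p*)·18.5817)/1.04=31.8713; Δ=(34.8800−18.5817)/(34.8800−19.8400)=1.0837; B=V−Δ·S=-2.8059
Root portfolio cost Δ·32+B reproduces V0=31.8713.

(0,0): Delta=1.0837 Bond=-2.8059
(1,0): Delta=2.3191 Bond=-27.4302
(1,1): Delta=1.0000 Bond=0.0000
V0=31.8713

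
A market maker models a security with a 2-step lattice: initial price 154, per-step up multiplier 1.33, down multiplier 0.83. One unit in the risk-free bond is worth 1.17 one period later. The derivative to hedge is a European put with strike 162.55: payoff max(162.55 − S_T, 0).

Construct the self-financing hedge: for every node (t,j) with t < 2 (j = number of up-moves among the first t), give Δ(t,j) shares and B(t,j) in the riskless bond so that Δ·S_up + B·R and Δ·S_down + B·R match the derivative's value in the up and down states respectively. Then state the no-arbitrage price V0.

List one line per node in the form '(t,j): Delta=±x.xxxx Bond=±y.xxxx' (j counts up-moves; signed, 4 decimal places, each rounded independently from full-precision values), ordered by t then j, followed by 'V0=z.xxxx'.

(0,0): Delta=-0.2005 Bond=35.1072
(1,0): Delta=-0.8834 Bond=128.3607
(1,1): Delta=0.0000 Bond=0.0000
V0=4.2234

Risk-neutral probability p* = (R−d)/(u−d) = (1.17−0.83)/(1.33−0.83) = 0.6800.
At expiry t=2: V(2,0)=56.4594, V(2,1)=0.0000, V(2,2)=0.0000
(1,0): S=127.8200. Δ = (V_up−V_dn)/(S_up−S_dn) = (0.0000−56.4594)/(170.0006−106.0906) = -0.8834. V = [p*·0.0000 + (1−p*)·56.4594]/1.17 = 15.4419. B = V − Δ·S = 128.3607.
(1,1): S=204.8200. Δ = (V_up−V_dn)/(S_up−S_dn) = (0.0000−0.0000)/(272.4106−170.0006) = 0.0000. V = [p*·0.0000 + (1−p*)·0.0000]/1.17 = 0.0000. B = V − Δ·S = 0.0000.
(0,0): S=154.0000. Δ = (V_up−V_dn)/(S_up−S_dn) = (0.0000−15.4419)/(204.8200−127.8200) = -0.2005. V = [p*·0.0000 + (1−p*)·15.4419]/1.17 = 4.2234. B = V − Δ·S = 35.1072.
Check: Δ(0,0)·S0 + B(0,0) = 4.2234 = V0.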